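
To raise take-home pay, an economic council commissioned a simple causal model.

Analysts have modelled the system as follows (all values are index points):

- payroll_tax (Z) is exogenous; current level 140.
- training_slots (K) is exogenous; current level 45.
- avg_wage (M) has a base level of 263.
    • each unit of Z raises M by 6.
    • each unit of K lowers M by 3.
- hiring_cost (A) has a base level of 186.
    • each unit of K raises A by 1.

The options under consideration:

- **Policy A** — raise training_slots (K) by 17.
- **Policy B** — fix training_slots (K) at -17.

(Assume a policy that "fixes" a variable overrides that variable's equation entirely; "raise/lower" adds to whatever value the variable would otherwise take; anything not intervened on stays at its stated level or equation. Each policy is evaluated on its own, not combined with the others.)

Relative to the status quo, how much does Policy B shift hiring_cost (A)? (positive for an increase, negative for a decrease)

-62

Baseline:
  K = 45
  A = 186 + 45 = 231
Policy B (K := -17):
  K = -17
  A = 186 + (-17) = 169
Change in A: 169 − 231 = -62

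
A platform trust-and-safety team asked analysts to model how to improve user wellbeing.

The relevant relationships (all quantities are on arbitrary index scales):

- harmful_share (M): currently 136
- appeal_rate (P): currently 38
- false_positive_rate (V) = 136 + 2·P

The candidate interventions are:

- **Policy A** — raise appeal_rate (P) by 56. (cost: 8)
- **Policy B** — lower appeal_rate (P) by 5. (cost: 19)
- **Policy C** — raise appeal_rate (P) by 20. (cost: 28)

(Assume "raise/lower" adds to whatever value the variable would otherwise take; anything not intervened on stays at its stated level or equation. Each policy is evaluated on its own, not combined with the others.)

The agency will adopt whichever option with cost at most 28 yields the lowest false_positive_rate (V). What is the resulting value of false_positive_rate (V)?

202

Policy A (P + 56):
  P = 38 + 56 = 94
  V = 136 + 2·94 = 324
Policy B (P − 5):
  P = 38 − 5 = 33
  V = 136 + 2·33 = 202
Policy C (P + 20):
  P = 38 + 20 = 58
  V = 136 + 2·58 = 252
Comparing — Policy A: V=324, Policy B: V=202, Policy C: V=252. Lowest is 202 (Policy B).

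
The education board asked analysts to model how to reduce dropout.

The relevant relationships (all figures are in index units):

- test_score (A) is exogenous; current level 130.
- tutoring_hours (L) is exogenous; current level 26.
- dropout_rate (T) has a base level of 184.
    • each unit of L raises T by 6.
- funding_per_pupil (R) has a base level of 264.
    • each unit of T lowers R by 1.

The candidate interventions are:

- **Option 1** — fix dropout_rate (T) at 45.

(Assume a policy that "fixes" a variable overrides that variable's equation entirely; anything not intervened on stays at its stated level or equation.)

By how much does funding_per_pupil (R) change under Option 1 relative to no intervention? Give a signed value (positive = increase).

Baseline:
  L = 26
  T = 184 + 6·26 = 340
  R = 264 − 340 = -76
Option 1 (T := 45):
  L = 26
  T = 45
  R = 264 − 45 = 219
Change in R: 219 − (-76) = 295

295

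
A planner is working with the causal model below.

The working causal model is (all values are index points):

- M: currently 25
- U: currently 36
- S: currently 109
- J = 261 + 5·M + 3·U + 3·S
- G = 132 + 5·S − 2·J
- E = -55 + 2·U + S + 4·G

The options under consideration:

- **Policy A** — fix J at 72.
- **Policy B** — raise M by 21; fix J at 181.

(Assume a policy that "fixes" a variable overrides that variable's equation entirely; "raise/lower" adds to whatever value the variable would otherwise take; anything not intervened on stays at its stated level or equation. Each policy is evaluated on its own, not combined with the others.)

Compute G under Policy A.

Policy A (J := 72):
  M = 25
  U = 36
  S = 109
  J = 72
  G = 132 + 5·109 − 2·72 = 533

533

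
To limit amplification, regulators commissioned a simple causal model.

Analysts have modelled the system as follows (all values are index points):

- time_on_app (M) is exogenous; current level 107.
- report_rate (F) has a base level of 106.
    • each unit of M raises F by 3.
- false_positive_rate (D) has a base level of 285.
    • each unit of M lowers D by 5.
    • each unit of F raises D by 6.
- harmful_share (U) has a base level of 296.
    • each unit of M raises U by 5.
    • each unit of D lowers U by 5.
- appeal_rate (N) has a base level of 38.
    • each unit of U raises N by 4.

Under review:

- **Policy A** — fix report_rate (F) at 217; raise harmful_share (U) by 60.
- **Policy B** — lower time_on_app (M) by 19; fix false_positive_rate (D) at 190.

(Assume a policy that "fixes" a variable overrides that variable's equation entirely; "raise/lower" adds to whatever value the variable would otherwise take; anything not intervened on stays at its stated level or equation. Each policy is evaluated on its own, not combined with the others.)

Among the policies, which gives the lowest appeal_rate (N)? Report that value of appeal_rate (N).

Policy A (F := 217, U + 60):
  M = 107
  F = 217
  D = 285 − 5·107 + 6·217 = 1052
  U = 296 + 5·107 − 5·1052 (+60 from intervention) = -4369
  N = 38 + 4·(-4369) = -17438
Policy B (M − 19, D := 190):
  M = 107 − 19 = 88
  F = 106 + 3·88 = 370
  D = 190
  U = 296 + 5·88 − 5·190 = -214
  N = 38 + 4·(-214) = -818
Comparing — Policy A: N=-17438, Policy B: N=-818. Lowest is -17438 (Policy A).

-17438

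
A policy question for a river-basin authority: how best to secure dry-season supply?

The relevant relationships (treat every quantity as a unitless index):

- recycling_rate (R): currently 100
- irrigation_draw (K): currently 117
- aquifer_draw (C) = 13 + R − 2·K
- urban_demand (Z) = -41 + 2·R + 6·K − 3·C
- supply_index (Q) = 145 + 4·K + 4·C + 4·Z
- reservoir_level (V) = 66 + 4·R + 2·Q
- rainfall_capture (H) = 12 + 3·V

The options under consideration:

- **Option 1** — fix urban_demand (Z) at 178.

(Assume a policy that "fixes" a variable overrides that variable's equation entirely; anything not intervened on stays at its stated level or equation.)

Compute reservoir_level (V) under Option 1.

Option 1 (Z := 178):
  R = 100
  K = 117
  C = 13 + 100 − 2·117 = -121
  Z = 178
  Q = 145 + 4·117 + 4·(-121) + 4·178 = 841
  V = 66 + 4·100 + 2·841 = 2148

2148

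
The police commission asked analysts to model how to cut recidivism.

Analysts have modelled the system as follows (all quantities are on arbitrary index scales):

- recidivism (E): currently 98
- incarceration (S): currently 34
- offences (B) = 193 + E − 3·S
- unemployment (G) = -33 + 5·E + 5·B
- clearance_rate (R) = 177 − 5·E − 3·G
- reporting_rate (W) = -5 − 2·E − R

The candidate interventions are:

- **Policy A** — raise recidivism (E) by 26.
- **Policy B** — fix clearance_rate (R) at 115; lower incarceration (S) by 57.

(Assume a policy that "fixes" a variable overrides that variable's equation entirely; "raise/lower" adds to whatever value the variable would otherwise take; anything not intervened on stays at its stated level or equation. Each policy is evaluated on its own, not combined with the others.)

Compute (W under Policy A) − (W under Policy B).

Policy A (E + 26):
  E = 98 + 26 = 124
  S = 34
  B = 193 + 124 − 3·34 = 215
  G = -33 + 5·124 + 5·215 = 1662
  R = 177 − 5·124 − 3·1662 = -5429
  W = -5 − 2·124 − (-5429) = 5176
Policy B (R := 115, S − 57):
  E = 98
  S = 34 − 57 = -23
  B = 193 + 98 − 3·(-23) = 360
  G = -33 + 5·98 + 5·360 = 2257
  R = 115
  W = -5 − 2·98 − 115 = -316
W: 5176 − (-316) = 5492

5492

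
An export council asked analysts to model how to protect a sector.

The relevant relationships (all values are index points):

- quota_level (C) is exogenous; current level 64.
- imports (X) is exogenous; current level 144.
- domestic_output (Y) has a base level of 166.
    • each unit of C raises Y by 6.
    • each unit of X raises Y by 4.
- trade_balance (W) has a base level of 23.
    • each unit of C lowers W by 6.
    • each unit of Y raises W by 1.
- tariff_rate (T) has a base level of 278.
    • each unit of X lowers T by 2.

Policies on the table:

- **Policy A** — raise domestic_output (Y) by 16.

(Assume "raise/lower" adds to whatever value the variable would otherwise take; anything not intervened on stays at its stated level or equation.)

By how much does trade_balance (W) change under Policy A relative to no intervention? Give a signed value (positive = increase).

16

Baseline:
  C = 64
  X = 144
  Y = 166 + 6·64 + 4·144 = 1126
  W = 23 − 6·64 + 1126 = 765
Policy A (Y + 16):
  C = 64
  X = 144
  Y = 166 + 6·64 + 4·144 (+16 from intervention) = 1142
  W = 23 − 6·64 + 1142 = 781
Change in W: 781 − 765 = 16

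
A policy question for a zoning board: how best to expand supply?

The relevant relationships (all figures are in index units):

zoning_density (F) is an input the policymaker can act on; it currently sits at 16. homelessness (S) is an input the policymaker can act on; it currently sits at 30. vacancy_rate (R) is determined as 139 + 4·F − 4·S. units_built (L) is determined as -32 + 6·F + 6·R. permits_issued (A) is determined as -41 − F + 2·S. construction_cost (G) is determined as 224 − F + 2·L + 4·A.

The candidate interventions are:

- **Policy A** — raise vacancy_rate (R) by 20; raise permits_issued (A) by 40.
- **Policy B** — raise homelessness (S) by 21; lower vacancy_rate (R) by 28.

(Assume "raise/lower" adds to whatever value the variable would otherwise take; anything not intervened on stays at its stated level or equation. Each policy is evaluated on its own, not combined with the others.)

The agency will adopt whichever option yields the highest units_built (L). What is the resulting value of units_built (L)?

682

Policy A (R + 20, A + 40):
  F = 16
  S = 30
  R = 139 + 4·16 − 4·30 (+20 from intervention) = 103
  L = -32 + 6·16 + 6·103 = 682
Policy B (S + 21, R − 28):
  F = 16
  S = 30 + 21 = 51
  R = 139 + 4·16 − 4·51 (−28 from intervention) = -29
  L = -32 + 6·16 + 6·(-29) = -110
Comparing — Policy A: L=682, Policy B: L=-110. Highest is 682 (Policy A).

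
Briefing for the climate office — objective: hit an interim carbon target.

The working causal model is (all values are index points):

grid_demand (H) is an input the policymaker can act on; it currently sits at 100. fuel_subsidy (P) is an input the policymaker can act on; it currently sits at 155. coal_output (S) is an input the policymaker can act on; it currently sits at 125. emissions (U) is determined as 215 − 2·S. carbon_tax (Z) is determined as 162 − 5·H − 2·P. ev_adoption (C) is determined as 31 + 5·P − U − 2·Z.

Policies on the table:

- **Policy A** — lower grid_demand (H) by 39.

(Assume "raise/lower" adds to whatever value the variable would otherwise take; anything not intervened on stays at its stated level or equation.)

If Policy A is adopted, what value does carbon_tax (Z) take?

-453

Policy A (H − 39):
  H = 100 − 39 = 61
  P = 155
  Z = 162 − 5·61 − 2·155 = -453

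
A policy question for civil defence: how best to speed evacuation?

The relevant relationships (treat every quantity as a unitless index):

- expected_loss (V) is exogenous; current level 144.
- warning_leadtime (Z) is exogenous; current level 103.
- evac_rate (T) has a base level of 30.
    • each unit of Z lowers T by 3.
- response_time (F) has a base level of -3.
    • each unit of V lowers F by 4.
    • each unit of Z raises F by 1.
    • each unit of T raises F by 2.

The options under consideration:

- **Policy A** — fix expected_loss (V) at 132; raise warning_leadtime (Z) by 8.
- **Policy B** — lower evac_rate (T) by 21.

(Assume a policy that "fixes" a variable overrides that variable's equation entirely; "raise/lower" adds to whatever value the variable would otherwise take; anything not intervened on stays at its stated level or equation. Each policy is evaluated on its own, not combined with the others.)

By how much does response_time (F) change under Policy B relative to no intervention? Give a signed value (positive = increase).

-42

Baseline:
  V = 144
  Z = 103
  T = 30 − 3·103 = -279
  F = -3 − 4·144 + 103 + 2·(-279) = -1034
Policy B (T − 21):
  V = 144
  Z = 103
  T = 30 − 3·103 (−21 from intervention) = -300
  F = -3 − 4·144 + 103 + 2·(-300) = -1076
Change in F: -1076 − (-1034) = -42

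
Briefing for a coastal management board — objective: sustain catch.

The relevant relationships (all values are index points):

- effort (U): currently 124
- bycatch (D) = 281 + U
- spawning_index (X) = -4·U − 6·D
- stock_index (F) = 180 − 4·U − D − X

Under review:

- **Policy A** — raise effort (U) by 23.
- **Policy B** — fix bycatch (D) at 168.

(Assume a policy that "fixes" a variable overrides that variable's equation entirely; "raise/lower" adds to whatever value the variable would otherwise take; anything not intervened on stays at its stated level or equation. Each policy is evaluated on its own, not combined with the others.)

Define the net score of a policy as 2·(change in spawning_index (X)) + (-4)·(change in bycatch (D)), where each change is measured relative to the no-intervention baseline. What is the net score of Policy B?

3792

Baseline:
  U = 124
  D = 281 + 124 = 405
  X = 0 − 4·124 − 6·405 = -2926
Policy B (D := 168):
  U = 124
  D = 168
  X = 0 − 4·124 − 6·168 = -1504
ΔX = -1504 − (-2926) = 1422; ΔD = 168 − 405 = -237
Score = 2·1422 + (-4)·(-237) = 3792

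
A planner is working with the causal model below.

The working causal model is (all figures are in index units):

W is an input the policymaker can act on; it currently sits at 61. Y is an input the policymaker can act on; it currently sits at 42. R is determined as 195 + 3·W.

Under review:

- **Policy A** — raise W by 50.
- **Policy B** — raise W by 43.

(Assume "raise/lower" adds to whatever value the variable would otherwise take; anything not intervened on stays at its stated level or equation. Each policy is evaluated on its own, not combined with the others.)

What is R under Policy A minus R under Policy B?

21

Policy A (W + 50):
  W = 61 + 50 = 111
  R = 195 + 3·111 = 528
Policy B (W + 43):
  W = 61 + 43 = 104
  R = 195 + 3·104 = 507
R: 528 − 507 = 21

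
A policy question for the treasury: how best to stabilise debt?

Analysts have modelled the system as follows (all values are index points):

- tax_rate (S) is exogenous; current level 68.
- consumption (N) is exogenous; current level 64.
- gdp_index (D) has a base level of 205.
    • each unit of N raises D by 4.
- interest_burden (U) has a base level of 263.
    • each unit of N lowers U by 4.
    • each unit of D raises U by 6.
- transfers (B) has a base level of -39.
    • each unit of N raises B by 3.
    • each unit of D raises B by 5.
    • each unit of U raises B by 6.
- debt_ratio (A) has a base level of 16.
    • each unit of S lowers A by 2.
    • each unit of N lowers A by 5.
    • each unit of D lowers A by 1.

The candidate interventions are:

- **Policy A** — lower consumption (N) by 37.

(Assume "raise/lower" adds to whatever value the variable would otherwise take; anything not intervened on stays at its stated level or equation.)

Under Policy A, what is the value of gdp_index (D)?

313

Policy A (N − 37):
  N = 64 − 37 = 27
  D = 205 + 4·27 = 313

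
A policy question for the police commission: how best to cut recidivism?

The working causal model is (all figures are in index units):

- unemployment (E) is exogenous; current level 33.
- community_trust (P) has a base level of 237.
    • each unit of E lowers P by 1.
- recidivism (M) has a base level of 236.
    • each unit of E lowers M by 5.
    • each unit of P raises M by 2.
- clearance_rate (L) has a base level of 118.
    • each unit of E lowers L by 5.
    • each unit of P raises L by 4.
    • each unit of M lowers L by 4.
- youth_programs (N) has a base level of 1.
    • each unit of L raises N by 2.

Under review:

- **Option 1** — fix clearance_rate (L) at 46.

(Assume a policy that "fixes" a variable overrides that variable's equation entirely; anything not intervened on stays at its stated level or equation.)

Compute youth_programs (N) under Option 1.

93

Option 1 (L := 46):
  E = 33
  P = 237 − 33 = 204
  M = 236 − 5·33 + 2·204 = 479
  L = 46
  N = 1 + 2·46 = 93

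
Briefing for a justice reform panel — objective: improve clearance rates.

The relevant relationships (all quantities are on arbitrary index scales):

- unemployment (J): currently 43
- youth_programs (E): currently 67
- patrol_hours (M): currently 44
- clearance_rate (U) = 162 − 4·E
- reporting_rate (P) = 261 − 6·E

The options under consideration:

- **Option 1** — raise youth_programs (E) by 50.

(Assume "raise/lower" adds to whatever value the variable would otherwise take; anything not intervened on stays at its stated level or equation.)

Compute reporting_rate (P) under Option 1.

-441

Option 1 (E + 50):
  E = 67 + 50 = 117
  P = 261 − 6·117 = -441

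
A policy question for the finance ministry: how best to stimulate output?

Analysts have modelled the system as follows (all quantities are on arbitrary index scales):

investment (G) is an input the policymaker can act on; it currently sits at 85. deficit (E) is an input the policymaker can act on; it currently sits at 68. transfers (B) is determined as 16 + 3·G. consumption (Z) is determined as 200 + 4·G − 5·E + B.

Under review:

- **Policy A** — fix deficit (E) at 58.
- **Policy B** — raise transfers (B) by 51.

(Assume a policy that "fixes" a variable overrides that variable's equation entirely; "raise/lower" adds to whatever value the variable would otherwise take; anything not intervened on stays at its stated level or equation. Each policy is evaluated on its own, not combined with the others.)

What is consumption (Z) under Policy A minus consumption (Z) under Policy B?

-1

Policy A (E := 58):
  G = 85
  E = 58
  B = 16 + 3·85 = 271
  Z = 200 + 4·85 − 5·58 + 271 = 521
Policy B (B + 51):
  G = 85
  E = 68
  B = 16 + 3·85 (+51 from intervention) = 322
  Z = 200 + 4·85 − 5·68 + 322 = 522
Z: 521 − 522 = -1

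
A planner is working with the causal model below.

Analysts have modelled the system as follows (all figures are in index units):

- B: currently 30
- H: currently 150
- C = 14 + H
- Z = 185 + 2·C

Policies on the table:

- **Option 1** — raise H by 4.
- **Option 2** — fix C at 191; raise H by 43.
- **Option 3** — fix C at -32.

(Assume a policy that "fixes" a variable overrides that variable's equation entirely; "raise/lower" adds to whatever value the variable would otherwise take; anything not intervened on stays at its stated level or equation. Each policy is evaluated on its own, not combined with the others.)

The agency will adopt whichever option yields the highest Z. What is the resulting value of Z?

567

Option 1 (H + 4):
  H = 150 + 4 = 154
  C = 14 + 154 = 168
  Z = 185 + 2·168 = 521
Option 2 (C := 191, H + 43):
  H = 150 + 43 = 193
  C = 191
  Z = 185 + 2·191 = 567
Option 3 (C := -32):
  H = 150
  C = -32
  Z = 185 + 2·(-32) = 121
Comparing — Option 1: Z=521, Option 2: Z=567, Option 3: Z=121. Highest is 567 (Option 2).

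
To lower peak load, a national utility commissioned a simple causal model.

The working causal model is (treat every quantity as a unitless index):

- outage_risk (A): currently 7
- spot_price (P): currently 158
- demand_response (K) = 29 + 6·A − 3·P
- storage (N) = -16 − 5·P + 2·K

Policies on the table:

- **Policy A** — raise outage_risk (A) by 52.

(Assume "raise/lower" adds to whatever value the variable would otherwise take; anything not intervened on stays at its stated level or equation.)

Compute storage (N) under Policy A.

Policy A (A + 52):
  A = 7 + 52 = 59
  P = 158
  K = 29 + 6·59 − 3·158 = -91
  N = -16 − 5·158 + 2·(-91) = -988

-988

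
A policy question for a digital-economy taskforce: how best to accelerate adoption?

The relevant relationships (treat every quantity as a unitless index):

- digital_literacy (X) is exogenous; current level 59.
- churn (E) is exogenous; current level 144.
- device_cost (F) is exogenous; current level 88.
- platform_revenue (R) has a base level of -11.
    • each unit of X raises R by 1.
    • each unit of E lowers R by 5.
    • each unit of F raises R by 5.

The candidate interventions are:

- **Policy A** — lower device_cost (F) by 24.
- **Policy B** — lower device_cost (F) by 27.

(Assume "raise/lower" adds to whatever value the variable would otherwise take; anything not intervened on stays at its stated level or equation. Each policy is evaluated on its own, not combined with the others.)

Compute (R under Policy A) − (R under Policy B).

Policy A (F − 24):
  X = 59
  E = 144
  F = 88 − 24 = 64
  R = -11 + 59 − 5·144 + 5·64 = -352
Policy B (F − 27):
  X = 59
  E = 144
  F = 88 − 27 = 61
  R = -11 + 59 − 5·144 + 5·61 = -367
R: -352 − (-367) = 15

15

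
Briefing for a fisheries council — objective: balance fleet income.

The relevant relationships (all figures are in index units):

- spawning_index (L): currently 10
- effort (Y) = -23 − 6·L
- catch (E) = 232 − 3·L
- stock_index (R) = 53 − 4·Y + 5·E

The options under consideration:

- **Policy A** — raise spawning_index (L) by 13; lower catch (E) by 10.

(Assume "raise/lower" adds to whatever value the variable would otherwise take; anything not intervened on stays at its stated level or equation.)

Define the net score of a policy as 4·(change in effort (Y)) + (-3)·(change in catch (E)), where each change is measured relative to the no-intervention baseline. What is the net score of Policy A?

-165

Baseline:
  L = 10
  Y = -23 − 6·10 = -83
  E = 232 − 3·10 = 202
Policy A (L + 13, E − 10):
  L = 10 + 13 = 23
  Y = -23 − 6·23 = -161
  E = 232 − 3·23 (−10 from intervention) = 153
ΔY = -161 − (-83) = -78; ΔE = 153 − 202 = -49
Score = 4·(-78) + (-3)·(-49) = -165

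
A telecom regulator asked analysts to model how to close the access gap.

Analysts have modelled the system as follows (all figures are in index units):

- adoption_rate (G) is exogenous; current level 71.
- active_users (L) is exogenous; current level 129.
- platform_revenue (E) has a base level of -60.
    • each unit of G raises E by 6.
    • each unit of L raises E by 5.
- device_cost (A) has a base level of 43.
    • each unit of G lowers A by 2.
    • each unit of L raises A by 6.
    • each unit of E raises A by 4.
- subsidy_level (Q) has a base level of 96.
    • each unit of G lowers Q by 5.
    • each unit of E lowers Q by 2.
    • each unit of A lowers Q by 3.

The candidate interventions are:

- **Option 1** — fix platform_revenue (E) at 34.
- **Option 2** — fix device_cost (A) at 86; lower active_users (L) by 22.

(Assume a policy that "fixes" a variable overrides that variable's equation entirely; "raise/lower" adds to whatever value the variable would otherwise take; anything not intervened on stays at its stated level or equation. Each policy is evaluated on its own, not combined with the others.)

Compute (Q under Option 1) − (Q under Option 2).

-441

Option 1 (E := 34):
  G = 71
  L = 129
  E = 34
  A = 43 − 2·71 + 6·129 + 4·34 = 811
  Q = 96 − 5·71 − 2·34 − 3·811 = -2760
Option 2 (A := 86, L − 22):
  G = 71
  L = 129 − 22 = 107
  E = -60 + 6·71 + 5·107 = 901
  A = 86
  Q = 96 − 5·71 − 2·901 − 3·86 = -2319
Q: -2760 − (-2319) = -441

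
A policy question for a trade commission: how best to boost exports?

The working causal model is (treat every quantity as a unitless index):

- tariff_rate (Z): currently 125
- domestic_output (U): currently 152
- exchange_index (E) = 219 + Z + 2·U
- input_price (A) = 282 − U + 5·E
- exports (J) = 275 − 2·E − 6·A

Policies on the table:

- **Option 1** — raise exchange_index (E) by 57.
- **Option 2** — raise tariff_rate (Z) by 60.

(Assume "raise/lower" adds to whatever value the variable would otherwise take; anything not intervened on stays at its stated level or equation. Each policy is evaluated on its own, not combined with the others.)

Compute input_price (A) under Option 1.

3655

Option 1 (E + 57):
  Z = 125
  U = 152
  E = 219 + 125 + 2·152 (+57 from intervention) = 705
  A = 282 − 152 + 5·705 = 3655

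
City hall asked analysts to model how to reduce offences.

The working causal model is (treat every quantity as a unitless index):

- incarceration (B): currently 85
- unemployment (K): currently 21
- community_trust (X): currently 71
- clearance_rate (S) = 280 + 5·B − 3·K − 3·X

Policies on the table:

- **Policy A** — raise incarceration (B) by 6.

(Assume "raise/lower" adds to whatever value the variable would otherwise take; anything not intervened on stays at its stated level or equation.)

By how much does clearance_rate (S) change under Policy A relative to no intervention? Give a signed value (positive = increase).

Baseline:
  B = 85
  K = 21
  X = 71
  S = 280 + 5·85 − 3·21 − 3·71 = 429
Policy A (B + 6):
  B = 85 + 6 = 91
  K = 21
  X = 71
  S = 280 + 5·91 − 3·21 − 3·71 = 459
Change in S: 459 − 429 = 30

30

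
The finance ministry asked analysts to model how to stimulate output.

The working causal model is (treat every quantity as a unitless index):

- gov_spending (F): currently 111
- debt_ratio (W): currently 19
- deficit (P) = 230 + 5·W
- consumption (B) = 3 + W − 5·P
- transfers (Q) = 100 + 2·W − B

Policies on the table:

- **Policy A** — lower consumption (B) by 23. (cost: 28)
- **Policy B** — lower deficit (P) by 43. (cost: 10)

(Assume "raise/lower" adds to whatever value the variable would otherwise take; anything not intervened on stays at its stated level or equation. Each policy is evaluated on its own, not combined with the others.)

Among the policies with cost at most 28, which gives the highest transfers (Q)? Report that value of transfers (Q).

Policy A (B − 23):
  W = 19
  P = 230 + 5·19 = 325
  B = 3 + 19 − 5·325 (−23 from intervention) = -1626
  Q = 100 + 2·19 − (-1626) = 1764
Policy B (P − 43):
  W = 19
  P = 230 + 5·19 (−43 from intervention) = 282
  B = 3 + 19 − 5·282 = -1388
  Q = 100 + 2·19 − (-1388) = 1526
Comparing — Policy A: Q=1764, Policy B: Q=1526. Highest is 1764 (Policy A).

1764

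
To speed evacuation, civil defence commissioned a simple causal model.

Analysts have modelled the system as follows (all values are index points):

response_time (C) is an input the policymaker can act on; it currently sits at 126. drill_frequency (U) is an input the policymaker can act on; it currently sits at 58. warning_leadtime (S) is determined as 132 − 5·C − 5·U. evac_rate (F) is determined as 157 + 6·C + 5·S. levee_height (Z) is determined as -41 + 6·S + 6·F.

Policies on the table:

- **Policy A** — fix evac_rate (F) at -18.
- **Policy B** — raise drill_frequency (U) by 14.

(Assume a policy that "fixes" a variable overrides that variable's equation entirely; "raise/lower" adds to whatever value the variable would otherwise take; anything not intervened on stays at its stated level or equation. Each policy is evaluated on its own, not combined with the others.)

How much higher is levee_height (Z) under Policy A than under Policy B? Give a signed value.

Policy A (F := -18):
  C = 126
  U = 58
  S = 132 − 5·126 − 5·58 = -788
  F = -18
  Z = -41 + 6·(-788) + 6·(-18) = -4877
Policy B (U + 14):
  C = 126
  U = 58 + 14 = 72
  S = 132 − 5·126 − 5·72 = -858
  F = 157 + 6·126 + 5·(-858) = -3377
  Z = -41 + 6·(-858) + 6·(-3377) = -25451
Z: -4877 − (-25451) = 20574

20574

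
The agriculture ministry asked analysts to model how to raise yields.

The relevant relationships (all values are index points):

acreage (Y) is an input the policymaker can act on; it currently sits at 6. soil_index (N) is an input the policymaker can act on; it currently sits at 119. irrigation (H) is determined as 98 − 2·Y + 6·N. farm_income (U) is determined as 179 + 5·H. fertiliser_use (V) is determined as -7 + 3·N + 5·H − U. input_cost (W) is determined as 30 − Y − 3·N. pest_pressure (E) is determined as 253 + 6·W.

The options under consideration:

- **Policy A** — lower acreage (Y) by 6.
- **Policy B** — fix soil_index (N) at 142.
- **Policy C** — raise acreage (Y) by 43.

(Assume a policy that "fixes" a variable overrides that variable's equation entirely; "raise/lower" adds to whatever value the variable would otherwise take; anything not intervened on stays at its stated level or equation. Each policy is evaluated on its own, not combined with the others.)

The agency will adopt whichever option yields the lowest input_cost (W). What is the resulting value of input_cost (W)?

Policy A (Y − 6):
  Y = 6 − 6 = 0
  N = 119
  W = 30 − 0 − 3·119 = -327
Policy B (N := 142):
  Y = 6
  N = 142
  W = 30 − 6 − 3·142 = -402
Policy C (Y + 43):
  Y = 6 + 43 = 49
  N = 119
  W = 30 − 49 − 3·119 = -376
Comparing — Policy A: W=-327, Policy B: W=-402, Policy C: W=-376. Lowest is -402 (Policy B).

-402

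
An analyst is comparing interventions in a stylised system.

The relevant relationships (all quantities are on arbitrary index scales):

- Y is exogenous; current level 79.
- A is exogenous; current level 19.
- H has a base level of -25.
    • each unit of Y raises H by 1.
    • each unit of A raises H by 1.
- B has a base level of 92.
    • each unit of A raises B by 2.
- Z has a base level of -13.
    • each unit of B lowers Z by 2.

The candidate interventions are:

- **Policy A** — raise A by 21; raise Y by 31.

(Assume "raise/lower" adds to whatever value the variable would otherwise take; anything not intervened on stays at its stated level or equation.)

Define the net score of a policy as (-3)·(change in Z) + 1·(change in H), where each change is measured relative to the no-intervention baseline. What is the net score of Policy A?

304

Baseline:
  Y = 79
  A = 19
  H = -25 + 79 + 19 = 73
  B = 92 + 2·19 = 130
  Z = -13 − 2·130 = -273
Policy A (A + 21, Y + 31):
  Y = 79 + 31 = 110
  A = 19 + 21 = 40
  H = -25 + 110 + 40 = 125
  B = 92 + 2·40 = 172
  Z = -13 − 2·172 = -357
ΔZ = -357 − (-273) = -84; ΔH = 125 − 73 = 52
Score = (-3)·(-84) + 1·52 = 304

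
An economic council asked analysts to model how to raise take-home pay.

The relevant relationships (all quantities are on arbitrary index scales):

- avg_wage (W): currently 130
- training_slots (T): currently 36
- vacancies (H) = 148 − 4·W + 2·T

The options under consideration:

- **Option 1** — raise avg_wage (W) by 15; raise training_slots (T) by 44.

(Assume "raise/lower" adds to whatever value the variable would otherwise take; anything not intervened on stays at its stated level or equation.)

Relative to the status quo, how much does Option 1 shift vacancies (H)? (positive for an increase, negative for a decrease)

28

Baseline:
  W = 130
  T = 36
  H = 148 − 4·130 + 2·36 = -300
Option 1 (W + 15, T + 44):
  W = 130 + 15 = 145
  T = 36 + 44 = 80
  H = 148 − 4·145 + 2·80 = -272
Change in H: -272 − (-300) = 28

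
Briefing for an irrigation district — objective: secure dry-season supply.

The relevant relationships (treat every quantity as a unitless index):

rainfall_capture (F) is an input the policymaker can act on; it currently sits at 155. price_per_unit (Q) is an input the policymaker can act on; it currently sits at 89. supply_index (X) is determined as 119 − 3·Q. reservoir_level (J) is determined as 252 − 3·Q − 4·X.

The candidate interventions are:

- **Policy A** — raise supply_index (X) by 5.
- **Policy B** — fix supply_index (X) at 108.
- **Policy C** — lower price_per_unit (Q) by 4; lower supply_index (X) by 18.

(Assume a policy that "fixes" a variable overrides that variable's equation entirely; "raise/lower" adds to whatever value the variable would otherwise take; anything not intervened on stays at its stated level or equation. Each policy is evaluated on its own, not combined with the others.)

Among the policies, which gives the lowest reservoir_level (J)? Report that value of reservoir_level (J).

-447

Policy A (X + 5):
  Q = 89
  X = 119 − 3·89 (+5 from intervention) = -143
  J = 252 − 3·89 − 4·(-143) = 557
Policy B (X := 108):
  Q = 89
  X = 108
  J = 252 − 3·89 − 4·108 = -447
Policy C (Q − 4, X − 18):
  Q = 89 − 4 = 85
  X = 119 − 3·85 (−18 from intervention) = -154
  J = 252 − 3·85 − 4·(-154) = 613
Comparing — Policy A: J=557, Policy B: J=-447, Policy C: J=613. Lowest is -447 (Policy B).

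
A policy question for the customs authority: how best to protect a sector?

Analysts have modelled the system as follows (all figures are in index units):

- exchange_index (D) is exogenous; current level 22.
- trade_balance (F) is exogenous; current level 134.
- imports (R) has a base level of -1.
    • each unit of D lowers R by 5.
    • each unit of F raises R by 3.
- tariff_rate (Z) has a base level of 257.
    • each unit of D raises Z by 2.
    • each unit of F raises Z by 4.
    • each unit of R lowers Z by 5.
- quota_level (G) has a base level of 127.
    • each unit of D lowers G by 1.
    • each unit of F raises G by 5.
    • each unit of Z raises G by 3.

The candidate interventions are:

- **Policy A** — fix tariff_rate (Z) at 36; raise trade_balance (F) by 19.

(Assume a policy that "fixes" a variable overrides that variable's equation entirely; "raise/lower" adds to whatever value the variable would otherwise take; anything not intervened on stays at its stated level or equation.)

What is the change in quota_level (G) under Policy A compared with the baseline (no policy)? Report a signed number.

2057

Baseline:
  D = 22
  F = 134
  R = -1 − 5·22 + 3·134 = 291
  Z = 257 + 2·22 + 4·134 − 5·291 = -618
  G = 127 − 22 + 5·134 + 3·(-618) = -1079
Policy A (Z := 36, F + 19):
  D = 22
  F = 134 + 19 = 153
  R = -1 − 5·22 + 3·153 = 348
  Z = 36
  G = 127 − 22 + 5·153 + 3·36 = 978
Change in G: 978 − (-1079) = 2057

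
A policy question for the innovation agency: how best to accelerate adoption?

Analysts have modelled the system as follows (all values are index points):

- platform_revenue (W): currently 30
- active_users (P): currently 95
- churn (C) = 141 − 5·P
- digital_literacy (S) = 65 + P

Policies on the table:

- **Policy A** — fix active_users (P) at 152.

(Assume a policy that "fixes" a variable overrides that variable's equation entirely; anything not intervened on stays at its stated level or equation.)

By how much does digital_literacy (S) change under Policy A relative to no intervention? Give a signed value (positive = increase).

57

Baseline:
  P = 95
  S = 65 + 95 = 160
Policy A (P := 152):
  P = 152
  S = 65 + 152 = 217
Change in S: 217 − 160 = 57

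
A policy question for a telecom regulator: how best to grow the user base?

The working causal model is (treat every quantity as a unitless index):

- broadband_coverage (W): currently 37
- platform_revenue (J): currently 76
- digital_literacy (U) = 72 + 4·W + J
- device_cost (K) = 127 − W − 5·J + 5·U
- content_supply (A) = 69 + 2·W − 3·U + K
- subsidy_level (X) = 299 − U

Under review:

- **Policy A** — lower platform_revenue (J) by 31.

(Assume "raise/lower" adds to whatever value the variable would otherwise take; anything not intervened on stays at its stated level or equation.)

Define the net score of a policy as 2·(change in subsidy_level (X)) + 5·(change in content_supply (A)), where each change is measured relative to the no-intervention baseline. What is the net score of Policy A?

Baseline:
  W = 37
  J = 76
  U = 72 + 4·37 + 76 = 296
  K = 127 − 37 − 5·76 + 5·296 = 1190
  A = 69 + 2·37 − 3·296 + 1190 = 445
  X = 299 − 296 = 3
Policy A (J − 31):
  W = 37
  J = 76 − 31 = 45
  U = 72 + 4·37 + 45 = 265
  K = 127 − 37 − 5·45 + 5·265 = 1190
  A = 69 + 2·37 − 3·265 + 1190 = 538
  X = 299 − 265 = 34
ΔX = 34 − 3 = 31; ΔA = 538 − 445 = 93
Score = 2·31 + 5·93 = 527

527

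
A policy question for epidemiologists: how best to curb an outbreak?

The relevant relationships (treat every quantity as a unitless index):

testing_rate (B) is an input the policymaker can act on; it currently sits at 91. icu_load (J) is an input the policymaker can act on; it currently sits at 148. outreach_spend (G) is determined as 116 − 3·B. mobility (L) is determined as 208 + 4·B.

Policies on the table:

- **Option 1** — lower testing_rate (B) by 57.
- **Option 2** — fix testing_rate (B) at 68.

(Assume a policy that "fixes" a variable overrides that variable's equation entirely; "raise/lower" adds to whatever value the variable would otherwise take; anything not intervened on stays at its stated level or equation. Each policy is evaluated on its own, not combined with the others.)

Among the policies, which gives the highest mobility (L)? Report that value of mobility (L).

Option 1 (B − 57):
  B = 91 − 57 = 34
  L = 208 + 4·34 = 344
Option 2 (B := 68):
  B = 68
  L = 208 + 4·68 = 480
Comparing — Option 1: L=344, Option 2: L=480. Highest is 480 (Option 2).

480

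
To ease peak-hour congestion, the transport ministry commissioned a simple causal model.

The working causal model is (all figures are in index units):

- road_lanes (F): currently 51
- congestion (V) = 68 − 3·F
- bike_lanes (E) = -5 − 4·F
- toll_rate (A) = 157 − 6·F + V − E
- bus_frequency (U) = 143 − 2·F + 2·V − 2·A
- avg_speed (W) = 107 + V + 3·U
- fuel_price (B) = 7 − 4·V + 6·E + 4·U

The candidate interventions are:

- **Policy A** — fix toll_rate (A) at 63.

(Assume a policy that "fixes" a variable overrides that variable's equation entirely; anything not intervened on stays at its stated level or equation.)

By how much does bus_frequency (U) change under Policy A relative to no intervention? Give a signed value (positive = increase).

-176

Baseline:
  F = 51
  V = 68 − 3·51 = -85
  E = -5 − 4·51 = -209
  A = 157 − 6·51 + (-85) − (-209) = -25
  U = 143 − 2·51 + 2·(-85) − 2·(-25) = -79
Policy A (A := 63):
  F = 51
  V = 68 − 3·51 = -85
  E = -5 − 4·51 = -209
  A = 63
  U = 143 − 2·51 + 2·(-85) − 2·63 = -255
Change in U: -255 − (-79) = -176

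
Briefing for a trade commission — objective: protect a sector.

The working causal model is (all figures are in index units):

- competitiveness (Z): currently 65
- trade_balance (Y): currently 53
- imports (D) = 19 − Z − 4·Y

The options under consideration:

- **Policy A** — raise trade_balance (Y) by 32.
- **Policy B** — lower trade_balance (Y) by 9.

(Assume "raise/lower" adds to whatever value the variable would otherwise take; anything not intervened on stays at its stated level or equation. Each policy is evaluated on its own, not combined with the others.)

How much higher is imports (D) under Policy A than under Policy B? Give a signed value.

Policy A (Y + 32):
  Z = 65
  Y = 53 + 32 = 85
  D = 19 − 65 − 4·85 = -386
Policy B (Y − 9):
  Z = 65
  Y = 53 − 9 = 44
  D = 19 − 65 − 4·44 = -222
D: -386 − (-222) = -164

-164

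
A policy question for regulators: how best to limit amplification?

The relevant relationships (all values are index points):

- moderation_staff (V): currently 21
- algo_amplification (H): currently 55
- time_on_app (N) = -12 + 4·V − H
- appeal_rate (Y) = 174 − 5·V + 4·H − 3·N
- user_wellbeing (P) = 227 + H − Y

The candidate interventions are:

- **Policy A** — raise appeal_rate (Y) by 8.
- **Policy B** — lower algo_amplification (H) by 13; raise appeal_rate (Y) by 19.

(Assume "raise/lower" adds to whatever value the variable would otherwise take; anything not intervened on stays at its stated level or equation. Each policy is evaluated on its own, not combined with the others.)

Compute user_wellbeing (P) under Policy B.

Policy B (H − 13, Y + 19):
  V = 21
  H = 55 − 13 = 42
  N = -12 + 4·21 − 42 = 30
  Y = 174 − 5·21 + 4·42 − 3·30 (+19 from intervention) = 166
  P = 227 + 42 − 166 = 103

103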